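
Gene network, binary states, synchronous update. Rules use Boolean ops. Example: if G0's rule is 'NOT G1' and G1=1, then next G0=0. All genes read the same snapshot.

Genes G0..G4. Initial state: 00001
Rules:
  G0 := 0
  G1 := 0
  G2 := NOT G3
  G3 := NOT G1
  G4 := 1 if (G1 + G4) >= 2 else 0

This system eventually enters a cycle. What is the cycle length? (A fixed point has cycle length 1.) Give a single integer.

Answer: 1

Derivation:
Step 0: 00001
Step 1: G0=0(const) G1=0(const) G2=NOT G3=NOT 0=1 G3=NOT G1=NOT 0=1 G4=(0+1>=2)=0 -> 00110
Step 2: G0=0(const) G1=0(const) G2=NOT G3=NOT 1=0 G3=NOT G1=NOT 0=1 G4=(0+0>=2)=0 -> 00010
Step 3: G0=0(const) G1=0(const) G2=NOT G3=NOT 1=0 G3=NOT G1=NOT 0=1 G4=(0+0>=2)=0 -> 00010
State from step 3 equals state from step 2 -> cycle length 1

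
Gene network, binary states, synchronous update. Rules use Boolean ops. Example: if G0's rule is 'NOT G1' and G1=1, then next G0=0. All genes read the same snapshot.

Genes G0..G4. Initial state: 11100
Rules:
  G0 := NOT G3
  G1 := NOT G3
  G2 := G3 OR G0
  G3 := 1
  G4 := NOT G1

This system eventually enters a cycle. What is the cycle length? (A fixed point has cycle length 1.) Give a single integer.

Step 0: 11100
Step 1: G0=NOT G3=NOT 0=1 G1=NOT G3=NOT 0=1 G2=G3|G0=0|1=1 G3=1(const) G4=NOT G1=NOT 1=0 -> 11110
Step 2: G0=NOT G3=NOT 1=0 G1=NOT G3=NOT 1=0 G2=G3|G0=1|1=1 G3=1(const) G4=NOT G1=NOT 1=0 -> 00110
Step 3: G0=NOT G3=NOT 1=0 G1=NOT G3=NOT 1=0 G2=G3|G0=1|0=1 G3=1(const) G4=NOT G1=NOT 0=1 -> 00111
Step 4: G0=NOT G3=NOT 1=0 G1=NOT G3=NOT 1=0 G2=G3|G0=1|0=1 G3=1(const) G4=NOT G1=NOT 0=1 -> 00111
State from step 4 equals state from step 3 -> cycle length 1

Answer: 1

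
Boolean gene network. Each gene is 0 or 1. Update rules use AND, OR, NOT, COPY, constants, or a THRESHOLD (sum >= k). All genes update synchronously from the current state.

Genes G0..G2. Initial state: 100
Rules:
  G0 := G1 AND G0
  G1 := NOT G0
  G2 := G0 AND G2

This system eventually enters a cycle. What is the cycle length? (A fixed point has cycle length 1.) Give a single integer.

Answer: 1

Derivation:
Step 0: 100
Step 1: G0=G1&G0=0&1=0 G1=NOT G0=NOT 1=0 G2=G0&G2=1&0=0 -> 000
Step 2: G0=G1&G0=0&0=0 G1=NOT G0=NOT 0=1 G2=G0&G2=0&0=0 -> 010
Step 3: G0=G1&G0=1&0=0 G1=NOT G0=NOT 0=1 G2=G0&G2=0&0=0 -> 010
State from step 3 equals state from step 2 -> cycle length 1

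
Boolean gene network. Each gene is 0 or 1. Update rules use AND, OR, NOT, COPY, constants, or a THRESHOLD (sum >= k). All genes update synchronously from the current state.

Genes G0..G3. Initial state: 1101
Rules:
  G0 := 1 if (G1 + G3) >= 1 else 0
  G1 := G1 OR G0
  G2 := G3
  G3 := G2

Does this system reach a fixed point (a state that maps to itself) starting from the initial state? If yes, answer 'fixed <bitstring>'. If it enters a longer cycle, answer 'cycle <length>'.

Answer: cycle 2

Derivation:
Step 0: 1101
Step 1: G0=(1+1>=1)=1 G1=G1|G0=1|1=1 G2=G3=1 G3=G2=0 -> 1110
Step 2: G0=(1+0>=1)=1 G1=G1|G0=1|1=1 G2=G3=0 G3=G2=1 -> 1101
Cycle of length 2 starting at step 0 -> no fixed point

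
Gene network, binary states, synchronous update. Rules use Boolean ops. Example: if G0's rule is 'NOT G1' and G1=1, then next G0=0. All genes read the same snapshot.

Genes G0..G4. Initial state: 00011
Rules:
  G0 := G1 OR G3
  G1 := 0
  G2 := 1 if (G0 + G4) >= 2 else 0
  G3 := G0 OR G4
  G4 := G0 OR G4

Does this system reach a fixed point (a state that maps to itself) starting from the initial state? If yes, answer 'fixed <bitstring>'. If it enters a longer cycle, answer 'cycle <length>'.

Step 0: 00011
Step 1: G0=G1|G3=0|1=1 G1=0(const) G2=(0+1>=2)=0 G3=G0|G4=0|1=1 G4=G0|G4=0|1=1 -> 10011
Step 2: G0=G1|G3=0|1=1 G1=0(const) G2=(1+1>=2)=1 G3=G0|G4=1|1=1 G4=G0|G4=1|1=1 -> 10111
Step 3: G0=G1|G3=0|1=1 G1=0(const) G2=(1+1>=2)=1 G3=G0|G4=1|1=1 G4=G0|G4=1|1=1 -> 10111
Fixed point reached at step 2: 10111

Answer: fixed 10111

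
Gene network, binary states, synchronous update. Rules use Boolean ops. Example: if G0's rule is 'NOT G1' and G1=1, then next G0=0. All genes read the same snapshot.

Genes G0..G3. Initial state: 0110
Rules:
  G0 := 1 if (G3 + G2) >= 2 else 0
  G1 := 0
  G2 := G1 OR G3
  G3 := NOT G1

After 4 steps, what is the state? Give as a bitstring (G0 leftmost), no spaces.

Step 1: G0=(0+1>=2)=0 G1=0(const) G2=G1|G3=1|0=1 G3=NOT G1=NOT 1=0 -> 0010
Step 2: G0=(0+1>=2)=0 G1=0(const) G2=G1|G3=0|0=0 G3=NOT G1=NOT 0=1 -> 0001
Step 3: G0=(1+0>=2)=0 G1=0(const) G2=G1|G3=0|1=1 G3=NOT G1=NOT 0=1 -> 0011
Step 4: G0=(1+1>=2)=1 G1=0(const) G2=G1|G3=0|1=1 G3=NOT G1=NOT 0=1 -> 1011

1011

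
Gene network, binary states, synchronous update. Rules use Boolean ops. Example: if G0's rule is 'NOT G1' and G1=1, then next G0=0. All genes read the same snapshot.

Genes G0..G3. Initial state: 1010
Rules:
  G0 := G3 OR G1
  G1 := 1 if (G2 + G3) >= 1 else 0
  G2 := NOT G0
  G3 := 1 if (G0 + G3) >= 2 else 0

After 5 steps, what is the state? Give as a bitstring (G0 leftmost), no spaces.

Step 1: G0=G3|G1=0|0=0 G1=(1+0>=1)=1 G2=NOT G0=NOT 1=0 G3=(1+0>=2)=0 -> 0100
Step 2: G0=G3|G1=0|1=1 G1=(0+0>=1)=0 G2=NOT G0=NOT 0=1 G3=(0+0>=2)=0 -> 1010
Step 3: G0=G3|G1=0|0=0 G1=(1+0>=1)=1 G2=NOT G0=NOT 1=0 G3=(1+0>=2)=0 -> 0100
Step 4: G0=G3|G1=0|1=1 G1=(0+0>=1)=0 G2=NOT G0=NOT 0=1 G3=(0+0>=2)=0 -> 1010
Step 5: G0=G3|G1=0|0=0 G1=(1+0>=1)=1 G2=NOT G0=NOT 1=0 G3=(1+0>=2)=0 -> 0100

0100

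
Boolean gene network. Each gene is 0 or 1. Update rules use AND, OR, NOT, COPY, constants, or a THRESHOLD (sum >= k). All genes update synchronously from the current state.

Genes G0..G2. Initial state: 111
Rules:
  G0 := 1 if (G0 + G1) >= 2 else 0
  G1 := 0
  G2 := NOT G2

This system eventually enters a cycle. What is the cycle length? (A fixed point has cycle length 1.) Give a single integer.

Step 0: 111
Step 1: G0=(1+1>=2)=1 G1=0(const) G2=NOT G2=NOT 1=0 -> 100
Step 2: G0=(1+0>=2)=0 G1=0(const) G2=NOT G2=NOT 0=1 -> 001
Step 3: G0=(0+0>=2)=0 G1=0(const) G2=NOT G2=NOT 1=0 -> 000
Step 4: G0=(0+0>=2)=0 G1=0(const) G2=NOT G2=NOT 0=1 -> 001
State from step 4 equals state from step 2 -> cycle length 2

Answer: 2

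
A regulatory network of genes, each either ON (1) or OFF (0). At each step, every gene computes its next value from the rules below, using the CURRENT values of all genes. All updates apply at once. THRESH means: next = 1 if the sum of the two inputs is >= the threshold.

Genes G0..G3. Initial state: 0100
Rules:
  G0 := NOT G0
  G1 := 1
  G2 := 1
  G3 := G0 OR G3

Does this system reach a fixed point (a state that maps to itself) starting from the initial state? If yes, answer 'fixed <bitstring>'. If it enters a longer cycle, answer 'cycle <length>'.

Step 0: 0100
Step 1: G0=NOT G0=NOT 0=1 G1=1(const) G2=1(const) G3=G0|G3=0|0=0 -> 1110
Step 2: G0=NOT G0=NOT 1=0 G1=1(const) G2=1(const) G3=G0|G3=1|0=1 -> 0111
Step 3: G0=NOT G0=NOT 0=1 G1=1(const) G2=1(const) G3=G0|G3=0|1=1 -> 1111
Step 4: G0=NOT G0=NOT 1=0 G1=1(const) G2=1(const) G3=G0|G3=1|1=1 -> 0111
Cycle of length 2 starting at step 2 -> no fixed point

Answer: cycle 2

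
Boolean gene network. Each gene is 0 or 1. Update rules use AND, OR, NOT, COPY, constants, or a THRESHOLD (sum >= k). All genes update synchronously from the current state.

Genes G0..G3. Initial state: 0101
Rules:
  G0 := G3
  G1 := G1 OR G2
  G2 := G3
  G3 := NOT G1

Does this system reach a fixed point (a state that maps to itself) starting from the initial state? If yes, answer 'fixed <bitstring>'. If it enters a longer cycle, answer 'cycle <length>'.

Answer: fixed 0100

Derivation:
Step 0: 0101
Step 1: G0=G3=1 G1=G1|G2=1|0=1 G2=G3=1 G3=NOT G1=NOT 1=0 -> 1110
Step 2: G0=G3=0 G1=G1|G2=1|1=1 G2=G3=0 G3=NOT G1=NOT 1=0 -> 0100
Step 3: G0=G3=0 G1=G1|G2=1|0=1 G2=G3=0 G3=NOT G1=NOT 1=0 -> 0100
Fixed point reached at step 2: 0100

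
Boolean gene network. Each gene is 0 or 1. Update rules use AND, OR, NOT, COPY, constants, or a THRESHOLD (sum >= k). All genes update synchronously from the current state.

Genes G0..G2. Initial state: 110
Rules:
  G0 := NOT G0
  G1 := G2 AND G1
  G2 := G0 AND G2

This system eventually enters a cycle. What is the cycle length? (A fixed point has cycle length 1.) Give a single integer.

Answer: 2

Derivation:
Step 0: 110
Step 1: G0=NOT G0=NOT 1=0 G1=G2&G1=0&1=0 G2=G0&G2=1&0=0 -> 000
Step 2: G0=NOT G0=NOT 0=1 G1=G2&G1=0&0=0 G2=G0&G2=0&0=0 -> 100
Step 3: G0=NOT G0=NOT 1=0 G1=G2&G1=0&0=0 G2=G0&G2=1&0=0 -> 000
State from step 3 equals state from step 1 -> cycle length 2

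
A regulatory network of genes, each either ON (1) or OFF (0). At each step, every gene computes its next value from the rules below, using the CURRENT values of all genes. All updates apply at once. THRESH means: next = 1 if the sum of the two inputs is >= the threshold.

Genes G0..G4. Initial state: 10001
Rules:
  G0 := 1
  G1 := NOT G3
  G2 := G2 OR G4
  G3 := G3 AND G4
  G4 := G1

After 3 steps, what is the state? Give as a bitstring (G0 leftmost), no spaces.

Step 1: G0=1(const) G1=NOT G3=NOT 0=1 G2=G2|G4=0|1=1 G3=G3&G4=0&1=0 G4=G1=0 -> 11100
Step 2: G0=1(const) G1=NOT G3=NOT 0=1 G2=G2|G4=1|0=1 G3=G3&G4=0&0=0 G4=G1=1 -> 11101
Step 3: G0=1(const) G1=NOT G3=NOT 0=1 G2=G2|G4=1|1=1 G3=G3&G4=0&1=0 G4=G1=1 -> 11101

11101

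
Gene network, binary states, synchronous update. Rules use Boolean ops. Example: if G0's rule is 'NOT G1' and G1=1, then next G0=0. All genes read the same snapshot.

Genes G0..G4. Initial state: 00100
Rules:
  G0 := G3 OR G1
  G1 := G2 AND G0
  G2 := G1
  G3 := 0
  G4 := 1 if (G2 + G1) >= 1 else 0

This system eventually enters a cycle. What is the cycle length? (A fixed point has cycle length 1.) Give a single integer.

Answer: 1

Derivation:
Step 0: 00100
Step 1: G0=G3|G1=0|0=0 G1=G2&G0=1&0=0 G2=G1=0 G3=0(const) G4=(1+0>=1)=1 -> 00001
Step 2: G0=G3|G1=0|0=0 G1=G2&G0=0&0=0 G2=G1=0 G3=0(const) G4=(0+0>=1)=0 -> 00000
Step 3: G0=G3|G1=0|0=0 G1=G2&G0=0&0=0 G2=G1=0 G3=0(const) G4=(0+0>=1)=0 -> 00000
State from step 3 equals state from step 2 -> cycle length 1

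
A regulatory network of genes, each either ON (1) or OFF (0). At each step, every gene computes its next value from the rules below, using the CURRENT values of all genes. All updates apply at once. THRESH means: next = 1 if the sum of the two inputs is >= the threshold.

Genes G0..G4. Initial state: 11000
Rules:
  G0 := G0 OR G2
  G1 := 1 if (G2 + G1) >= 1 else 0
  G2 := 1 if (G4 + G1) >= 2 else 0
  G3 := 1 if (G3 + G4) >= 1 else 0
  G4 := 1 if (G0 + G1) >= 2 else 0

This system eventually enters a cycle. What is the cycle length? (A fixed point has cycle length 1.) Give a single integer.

Answer: 1

Derivation:
Step 0: 11000
Step 1: G0=G0|G2=1|0=1 G1=(0+1>=1)=1 G2=(0+1>=2)=0 G3=(0+0>=1)=0 G4=(1+1>=2)=1 -> 11001
Step 2: G0=G0|G2=1|0=1 G1=(0+1>=1)=1 G2=(1+1>=2)=1 G3=(0+1>=1)=1 G4=(1+1>=2)=1 -> 11111
Step 3: G0=G0|G2=1|1=1 G1=(1+1>=1)=1 G2=(1+1>=2)=1 G3=(1+1>=1)=1 G4=(1+1>=2)=1 -> 11111
State from step 3 equals state from step 2 -> cycle length 1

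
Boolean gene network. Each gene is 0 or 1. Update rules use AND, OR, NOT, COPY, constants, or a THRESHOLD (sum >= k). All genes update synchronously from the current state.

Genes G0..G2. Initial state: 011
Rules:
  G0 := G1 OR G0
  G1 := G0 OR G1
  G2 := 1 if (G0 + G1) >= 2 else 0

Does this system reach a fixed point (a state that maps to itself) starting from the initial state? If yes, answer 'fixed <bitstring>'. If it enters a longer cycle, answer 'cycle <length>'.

Step 0: 011
Step 1: G0=G1|G0=1|0=1 G1=G0|G1=0|1=1 G2=(0+1>=2)=0 -> 110
Step 2: G0=G1|G0=1|1=1 G1=G0|G1=1|1=1 G2=(1+1>=2)=1 -> 111
Step 3: G0=G1|G0=1|1=1 G1=G0|G1=1|1=1 G2=(1+1>=2)=1 -> 111
Fixed point reached at step 2: 111

Answer: fixed 111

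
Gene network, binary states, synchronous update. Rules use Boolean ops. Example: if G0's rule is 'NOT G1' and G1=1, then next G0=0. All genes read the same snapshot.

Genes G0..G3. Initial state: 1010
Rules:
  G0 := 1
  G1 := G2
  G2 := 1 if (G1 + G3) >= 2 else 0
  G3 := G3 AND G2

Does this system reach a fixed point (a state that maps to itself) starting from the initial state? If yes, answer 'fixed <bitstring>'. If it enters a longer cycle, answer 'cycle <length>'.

Step 0: 1010
Step 1: G0=1(const) G1=G2=1 G2=(0+0>=2)=0 G3=G3&G2=0&1=0 -> 1100
Step 2: G0=1(const) G1=G2=0 G2=(1+0>=2)=0 G3=G3&G2=0&0=0 -> 1000
Step 3: G0=1(const) G1=G2=0 G2=(0+0>=2)=0 G3=G3&G2=0&0=0 -> 1000
Fixed point reached at step 2: 1000

Answer: fixed 1000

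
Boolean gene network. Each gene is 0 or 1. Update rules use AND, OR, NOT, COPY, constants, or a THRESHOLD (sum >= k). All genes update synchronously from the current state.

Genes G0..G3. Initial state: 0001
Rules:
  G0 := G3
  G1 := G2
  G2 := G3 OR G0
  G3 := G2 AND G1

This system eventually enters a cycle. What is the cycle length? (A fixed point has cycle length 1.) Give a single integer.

Answer: 3

Derivation:
Step 0: 0001
Step 1: G0=G3=1 G1=G2=0 G2=G3|G0=1|0=1 G3=G2&G1=0&0=0 -> 1010
Step 2: G0=G3=0 G1=G2=1 G2=G3|G0=0|1=1 G3=G2&G1=1&0=0 -> 0110
Step 3: G0=G3=0 G1=G2=1 G2=G3|G0=0|0=0 G3=G2&G1=1&1=1 -> 0101
Step 4: G0=G3=1 G1=G2=0 G2=G3|G0=1|0=1 G3=G2&G1=0&1=0 -> 1010
State from step 4 equals state from step 1 -> cycle length 3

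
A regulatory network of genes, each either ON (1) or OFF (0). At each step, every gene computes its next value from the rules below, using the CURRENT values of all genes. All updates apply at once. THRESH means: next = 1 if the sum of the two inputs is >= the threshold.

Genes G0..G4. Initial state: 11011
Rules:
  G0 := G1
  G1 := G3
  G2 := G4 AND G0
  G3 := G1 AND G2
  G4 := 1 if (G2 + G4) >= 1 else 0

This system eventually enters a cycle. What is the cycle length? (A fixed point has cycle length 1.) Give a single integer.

Answer: 2

Derivation:
Step 0: 11011
Step 1: G0=G1=1 G1=G3=1 G2=G4&G0=1&1=1 G3=G1&G2=1&0=0 G4=(0+1>=1)=1 -> 11101
Step 2: G0=G1=1 G1=G3=0 G2=G4&G0=1&1=1 G3=G1&G2=1&1=1 G4=(1+1>=1)=1 -> 10111
Step 3: G0=G1=0 G1=G3=1 G2=G4&G0=1&1=1 G3=G1&G2=0&1=0 G4=(1+1>=1)=1 -> 01101
Step 4: G0=G1=1 G1=G3=0 G2=G4&G0=1&0=0 G3=G1&G2=1&1=1 G4=(1+1>=1)=1 -> 10011
Step 5: G0=G1=0 G1=G3=1 G2=G4&G0=1&1=1 G3=G1&G2=0&0=0 G4=(0+1>=1)=1 -> 01101
State from step 5 equals state from step 3 -> cycle length 2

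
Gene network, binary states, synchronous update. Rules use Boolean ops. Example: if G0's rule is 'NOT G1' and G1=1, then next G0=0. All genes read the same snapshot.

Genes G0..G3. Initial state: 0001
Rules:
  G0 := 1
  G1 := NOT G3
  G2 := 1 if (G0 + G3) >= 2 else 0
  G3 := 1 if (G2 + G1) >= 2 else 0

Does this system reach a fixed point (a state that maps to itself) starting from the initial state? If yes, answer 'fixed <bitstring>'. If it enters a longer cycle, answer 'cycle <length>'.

Step 0: 0001
Step 1: G0=1(const) G1=NOT G3=NOT 1=0 G2=(0+1>=2)=0 G3=(0+0>=2)=0 -> 1000
Step 2: G0=1(const) G1=NOT G3=NOT 0=1 G2=(1+0>=2)=0 G3=(0+0>=2)=0 -> 1100
Step 3: G0=1(const) G1=NOT G3=NOT 0=1 G2=(1+0>=2)=0 G3=(0+1>=2)=0 -> 1100
Fixed point reached at step 2: 1100

Answer: fixed 1100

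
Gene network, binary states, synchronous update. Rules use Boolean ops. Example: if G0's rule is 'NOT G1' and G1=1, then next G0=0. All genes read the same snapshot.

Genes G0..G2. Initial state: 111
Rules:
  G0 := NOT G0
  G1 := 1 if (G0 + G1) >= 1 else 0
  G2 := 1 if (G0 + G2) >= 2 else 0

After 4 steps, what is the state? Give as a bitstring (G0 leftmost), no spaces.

Step 1: G0=NOT G0=NOT 1=0 G1=(1+1>=1)=1 G2=(1+1>=2)=1 -> 011
Step 2: G0=NOT G0=NOT 0=1 G1=(0+1>=1)=1 G2=(0+1>=2)=0 -> 110
Step 3: G0=NOT G0=NOT 1=0 G1=(1+1>=1)=1 G2=(1+0>=2)=0 -> 010
Step 4: G0=NOT G0=NOT 0=1 G1=(0+1>=1)=1 G2=(0+0>=2)=0 -> 110

110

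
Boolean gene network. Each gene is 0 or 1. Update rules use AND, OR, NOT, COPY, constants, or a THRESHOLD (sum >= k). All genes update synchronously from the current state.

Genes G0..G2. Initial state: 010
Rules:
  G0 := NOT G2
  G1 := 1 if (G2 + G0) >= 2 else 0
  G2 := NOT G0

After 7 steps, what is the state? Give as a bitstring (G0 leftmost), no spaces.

Step 1: G0=NOT G2=NOT 0=1 G1=(0+0>=2)=0 G2=NOT G0=NOT 0=1 -> 101
Step 2: G0=NOT G2=NOT 1=0 G1=(1+1>=2)=1 G2=NOT G0=NOT 1=0 -> 010
Step 3: G0=NOT G2=NOT 0=1 G1=(0+0>=2)=0 G2=NOT G0=NOT 0=1 -> 101
Step 4: G0=NOT G2=NOT 1=0 G1=(1+1>=2)=1 G2=NOT G0=NOT 1=0 -> 010
Step 5: G0=NOT G2=NOT 0=1 G1=(0+0>=2)=0 G2=NOT G0=NOT 0=1 -> 101
Step 6: G0=NOT G2=NOT 1=0 G1=(1+1>=2)=1 G2=NOT G0=NOT 1=0 -> 010
Step 7: G0=NOT G2=NOT 0=1 G1=(0+0>=2)=0 G2=NOT G0=NOT 0=1 -> 101

101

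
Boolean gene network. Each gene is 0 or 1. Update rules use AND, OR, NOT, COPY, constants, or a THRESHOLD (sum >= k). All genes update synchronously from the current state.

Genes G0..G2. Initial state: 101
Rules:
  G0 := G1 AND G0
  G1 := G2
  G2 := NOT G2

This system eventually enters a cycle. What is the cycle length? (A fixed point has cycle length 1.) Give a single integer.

Answer: 2

Derivation:
Step 0: 101
Step 1: G0=G1&G0=0&1=0 G1=G2=1 G2=NOT G2=NOT 1=0 -> 010
Step 2: G0=G1&G0=1&0=0 G1=G2=0 G2=NOT G2=NOT 0=1 -> 001
Step 3: G0=G1&G0=0&0=0 G1=G2=1 G2=NOT G2=NOT 1=0 -> 010
State from step 3 equals state from step 1 -> cycle length 2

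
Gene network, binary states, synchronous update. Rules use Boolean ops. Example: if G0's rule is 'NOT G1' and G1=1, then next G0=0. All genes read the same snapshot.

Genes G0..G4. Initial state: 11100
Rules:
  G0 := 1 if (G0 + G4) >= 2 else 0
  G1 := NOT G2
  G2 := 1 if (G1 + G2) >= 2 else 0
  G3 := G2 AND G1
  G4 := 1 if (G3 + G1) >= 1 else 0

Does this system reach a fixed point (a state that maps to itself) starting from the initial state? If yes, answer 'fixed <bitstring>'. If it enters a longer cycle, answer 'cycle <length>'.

Answer: fixed 01001

Derivation:
Step 0: 11100
Step 1: G0=(1+0>=2)=0 G1=NOT G2=NOT 1=0 G2=(1+1>=2)=1 G3=G2&G1=1&1=1 G4=(0+1>=1)=1 -> 00111
Step 2: G0=(0+1>=2)=0 G1=NOT G2=NOT 1=0 G2=(0+1>=2)=0 G3=G2&G1=1&0=0 G4=(1+0>=1)=1 -> 00001
Step 3: G0=(0+1>=2)=0 G1=NOT G2=NOT 0=1 G2=(0+0>=2)=0 G3=G2&G1=0&0=0 G4=(0+0>=1)=0 -> 01000
Step 4: G0=(0+0>=2)=0 G1=NOT G2=NOT 0=1 G2=(1+0>=2)=0 G3=G2&G1=0&1=0 G4=(0+1>=1)=1 -> 01001
Step 5: G0=(0+1>=2)=0 G1=NOT G2=NOT 0=1 G2=(1+0>=2)=0 G3=G2&G1=0&1=0 G4=(0+1>=1)=1 -> 01001
Fixed point reached at step 4: 01001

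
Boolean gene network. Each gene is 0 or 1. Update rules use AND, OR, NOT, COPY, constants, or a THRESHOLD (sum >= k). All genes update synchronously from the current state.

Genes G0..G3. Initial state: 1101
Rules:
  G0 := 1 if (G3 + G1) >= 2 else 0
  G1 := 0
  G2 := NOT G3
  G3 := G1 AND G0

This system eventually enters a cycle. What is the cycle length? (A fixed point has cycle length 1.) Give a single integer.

Step 0: 1101
Step 1: G0=(1+1>=2)=1 G1=0(const) G2=NOT G3=NOT 1=0 G3=G1&G0=1&1=1 -> 1001
Step 2: G0=(1+0>=2)=0 G1=0(const) G2=NOT G3=NOT 1=0 G3=G1&G0=0&1=0 -> 0000
Step 3: G0=(0+0>=2)=0 G1=0(const) G2=NOT G3=NOT 0=1 G3=G1&G0=0&0=0 -> 0010
Step 4: G0=(0+0>=2)=0 G1=0(const) G2=NOT G3=NOT 0=1 G3=G1&G0=0&0=0 -> 0010
State from step 4 equals state from step 3 -> cycle length 1

Answer: 1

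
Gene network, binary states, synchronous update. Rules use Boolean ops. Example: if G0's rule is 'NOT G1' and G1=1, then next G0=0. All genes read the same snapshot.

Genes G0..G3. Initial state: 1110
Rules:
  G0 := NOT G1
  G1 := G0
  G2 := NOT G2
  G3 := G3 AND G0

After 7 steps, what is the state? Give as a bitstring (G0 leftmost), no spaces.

Step 1: G0=NOT G1=NOT 1=0 G1=G0=1 G2=NOT G2=NOT 1=0 G3=G3&G0=0&1=0 -> 0100
Step 2: G0=NOT G1=NOT 1=0 G1=G0=0 G2=NOT G2=NOT 0=1 G3=G3&G0=0&0=0 -> 0010
Step 3: G0=NOT G1=NOT 0=1 G1=G0=0 G2=NOT G2=NOT 1=0 G3=G3&G0=0&0=0 -> 1000
Step 4: G0=NOT G1=NOT 0=1 G1=G0=1 G2=NOT G2=NOT 0=1 G3=G3&G0=0&1=0 -> 1110
Step 5: G0=NOT G1=NOT 1=0 G1=G0=1 G2=NOT G2=NOT 1=0 G3=G3&G0=0&1=0 -> 0100
Step 6: G0=NOT G1=NOT 1=0 G1=G0=0 G2=NOT G2=NOT 0=1 G3=G3&G0=0&0=0 -> 0010
Step 7: G0=NOT G1=NOT 0=1 G1=G0=0 G2=NOT G2=NOT 1=0 G3=G3&G0=0&0=0 -> 1000

1000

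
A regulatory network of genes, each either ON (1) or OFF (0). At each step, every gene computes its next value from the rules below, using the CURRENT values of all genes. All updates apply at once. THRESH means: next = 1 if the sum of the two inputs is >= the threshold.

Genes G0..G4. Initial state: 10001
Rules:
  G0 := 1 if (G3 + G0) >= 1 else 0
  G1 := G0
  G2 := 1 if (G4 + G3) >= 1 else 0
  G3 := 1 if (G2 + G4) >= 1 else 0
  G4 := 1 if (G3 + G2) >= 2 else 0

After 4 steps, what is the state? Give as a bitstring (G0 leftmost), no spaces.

Step 1: G0=(0+1>=1)=1 G1=G0=1 G2=(1+0>=1)=1 G3=(0+1>=1)=1 G4=(0+0>=2)=0 -> 11110
Step 2: G0=(1+1>=1)=1 G1=G0=1 G2=(0+1>=1)=1 G3=(1+0>=1)=1 G4=(1+1>=2)=1 -> 11111
Step 3: G0=(1+1>=1)=1 G1=G0=1 G2=(1+1>=1)=1 G3=(1+1>=1)=1 G4=(1+1>=2)=1 -> 11111
Step 4: G0=(1+1>=1)=1 G1=G0=1 G2=(1+1>=1)=1 G3=(1+1>=1)=1 G4=(1+1>=2)=1 -> 11111

11111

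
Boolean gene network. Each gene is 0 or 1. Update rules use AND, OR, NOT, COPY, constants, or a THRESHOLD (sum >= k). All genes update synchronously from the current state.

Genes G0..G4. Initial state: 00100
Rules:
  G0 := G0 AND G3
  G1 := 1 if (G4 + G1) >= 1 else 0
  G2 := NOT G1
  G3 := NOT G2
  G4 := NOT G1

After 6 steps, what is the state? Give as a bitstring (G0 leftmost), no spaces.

Step 1: G0=G0&G3=0&0=0 G1=(0+0>=1)=0 G2=NOT G1=NOT 0=1 G3=NOT G2=NOT 1=0 G4=NOT G1=NOT 0=1 -> 00101
Step 2: G0=G0&G3=0&0=0 G1=(1+0>=1)=1 G2=NOT G1=NOT 0=1 G3=NOT G2=NOT 1=0 G4=NOT G1=NOT 0=1 -> 01101
Step 3: G0=G0&G3=0&0=0 G1=(1+1>=1)=1 G2=NOT G1=NOT 1=0 G3=NOT G2=NOT 1=0 G4=NOT G1=NOT 1=0 -> 01000
Step 4: G0=G0&G3=0&0=0 G1=(0+1>=1)=1 G2=NOT G1=NOT 1=0 G3=NOT G2=NOT 0=1 G4=NOT G1=NOT 1=0 -> 01010
Step 5: G0=G0&G3=0&1=0 G1=(0+1>=1)=1 G2=NOT G1=NOT 1=0 G3=NOT G2=NOT 0=1 G4=NOT G1=NOT 1=0 -> 01010
Step 6: G0=G0&G3=0&1=0 G1=(0+1>=1)=1 G2=NOT G1=NOT 1=0 G3=NOT G2=NOT 0=1 G4=NOT G1=NOT 1=0 -> 01010

01010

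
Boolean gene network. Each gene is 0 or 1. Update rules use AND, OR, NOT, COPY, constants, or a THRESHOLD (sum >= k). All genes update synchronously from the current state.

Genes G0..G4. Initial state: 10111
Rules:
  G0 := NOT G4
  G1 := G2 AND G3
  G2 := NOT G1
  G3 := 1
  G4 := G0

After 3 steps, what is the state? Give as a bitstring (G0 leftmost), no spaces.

Step 1: G0=NOT G4=NOT 1=0 G1=G2&G3=1&1=1 G2=NOT G1=NOT 0=1 G3=1(const) G4=G0=1 -> 01111
Step 2: G0=NOT G4=NOT 1=0 G1=G2&G3=1&1=1 G2=NOT G1=NOT 1=0 G3=1(const) G4=G0=0 -> 01010
Step 3: G0=NOT G4=NOT 0=1 G1=G2&G3=0&1=0 G2=NOT G1=NOT 1=0 G3=1(const) G4=G0=0 -> 10010

10010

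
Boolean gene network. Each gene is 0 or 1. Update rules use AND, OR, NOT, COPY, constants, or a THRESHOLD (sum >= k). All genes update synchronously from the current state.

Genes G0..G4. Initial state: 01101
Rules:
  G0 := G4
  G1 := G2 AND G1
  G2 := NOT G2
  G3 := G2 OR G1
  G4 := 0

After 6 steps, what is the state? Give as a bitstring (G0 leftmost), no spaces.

Step 1: G0=G4=1 G1=G2&G1=1&1=1 G2=NOT G2=NOT 1=0 G3=G2|G1=1|1=1 G4=0(const) -> 11010
Step 2: G0=G4=0 G1=G2&G1=0&1=0 G2=NOT G2=NOT 0=1 G3=G2|G1=0|1=1 G4=0(const) -> 00110
Step 3: G0=G4=0 G1=G2&G1=1&0=0 G2=NOT G2=NOT 1=0 G3=G2|G1=1|0=1 G4=0(const) -> 00010
Step 4: G0=G4=0 G1=G2&G1=0&0=0 G2=NOT G2=NOT 0=1 G3=G2|G1=0|0=0 G4=0(const) -> 00100
Step 5: G0=G4=0 G1=G2&G1=1&0=0 G2=NOT G2=NOT 1=0 G3=G2|G1=1|0=1 G4=0(const) -> 00010
Step 6: G0=G4=0 G1=G2&G1=0&0=0 G2=NOT G2=NOT 0=1 G3=G2|G1=0|0=0 G4=0(const) -> 00100

00100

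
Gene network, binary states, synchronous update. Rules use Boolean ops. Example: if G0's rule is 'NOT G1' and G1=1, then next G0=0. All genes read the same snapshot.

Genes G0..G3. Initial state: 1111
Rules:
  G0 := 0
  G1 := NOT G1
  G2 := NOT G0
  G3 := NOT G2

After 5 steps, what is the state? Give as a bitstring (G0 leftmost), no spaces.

Step 1: G0=0(const) G1=NOT G1=NOT 1=0 G2=NOT G0=NOT 1=0 G3=NOT G2=NOT 1=0 -> 0000
Step 2: G0=0(const) G1=NOT G1=NOT 0=1 G2=NOT G0=NOT 0=1 G3=NOT G2=NOT 0=1 -> 0111
Step 3: G0=0(const) G1=NOT G1=NOT 1=0 G2=NOT G0=NOT 0=1 G3=NOT G2=NOT 1=0 -> 0010
Step 4: G0=0(const) G1=NOT G1=NOT 0=1 G2=NOT G0=NOT 0=1 G3=NOT G2=NOT 1=0 -> 0110
Step 5: G0=0(const) G1=NOT G1=NOT 1=0 G2=NOT G0=NOT 0=1 G3=NOT G2=NOT 1=0 -> 0010

0010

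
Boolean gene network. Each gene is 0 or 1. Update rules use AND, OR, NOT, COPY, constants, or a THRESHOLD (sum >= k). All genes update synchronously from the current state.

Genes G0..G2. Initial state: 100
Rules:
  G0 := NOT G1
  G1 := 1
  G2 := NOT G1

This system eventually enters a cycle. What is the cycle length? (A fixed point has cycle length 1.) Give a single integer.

Step 0: 100
Step 1: G0=NOT G1=NOT 0=1 G1=1(const) G2=NOT G1=NOT 0=1 -> 111
Step 2: G0=NOT G1=NOT 1=0 G1=1(const) G2=NOT G1=NOT 1=0 -> 010
Step 3: G0=NOT G1=NOT 1=0 G1=1(const) G2=NOT G1=NOT 1=0 -> 010
State from step 3 equals state from step 2 -> cycle length 1

Answer: 1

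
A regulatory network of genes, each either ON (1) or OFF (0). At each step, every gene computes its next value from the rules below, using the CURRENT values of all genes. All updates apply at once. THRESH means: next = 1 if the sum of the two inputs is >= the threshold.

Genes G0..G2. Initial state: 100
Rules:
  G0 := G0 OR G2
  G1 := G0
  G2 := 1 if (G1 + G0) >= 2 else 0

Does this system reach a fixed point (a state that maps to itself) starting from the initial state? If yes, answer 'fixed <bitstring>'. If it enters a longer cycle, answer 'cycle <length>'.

Answer: fixed 111

Derivation:
Step 0: 100
Step 1: G0=G0|G2=1|0=1 G1=G0=1 G2=(0+1>=2)=0 -> 110
Step 2: G0=G0|G2=1|0=1 G1=G0=1 G2=(1+1>=2)=1 -> 111
Step 3: G0=G0|G2=1|1=1 G1=G0=1 G2=(1+1>=2)=1 -> 111
Fixed point reached at step 2: 111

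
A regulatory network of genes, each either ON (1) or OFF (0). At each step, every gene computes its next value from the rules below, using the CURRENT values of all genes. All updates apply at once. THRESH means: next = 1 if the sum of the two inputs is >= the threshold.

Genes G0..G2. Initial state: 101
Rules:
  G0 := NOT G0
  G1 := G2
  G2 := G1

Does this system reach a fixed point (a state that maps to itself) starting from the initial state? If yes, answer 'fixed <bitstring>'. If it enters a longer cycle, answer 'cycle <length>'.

Answer: cycle 2

Derivation:
Step 0: 101
Step 1: G0=NOT G0=NOT 1=0 G1=G2=1 G2=G1=0 -> 010
Step 2: G0=NOT G0=NOT 0=1 G1=G2=0 G2=G1=1 -> 101
Cycle of length 2 starting at step 0 -> no fixed point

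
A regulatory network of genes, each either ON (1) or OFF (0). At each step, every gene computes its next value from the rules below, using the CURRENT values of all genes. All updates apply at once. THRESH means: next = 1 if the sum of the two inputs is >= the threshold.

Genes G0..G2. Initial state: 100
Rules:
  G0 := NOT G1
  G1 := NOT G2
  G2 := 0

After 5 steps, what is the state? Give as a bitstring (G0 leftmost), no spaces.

Step 1: G0=NOT G1=NOT 0=1 G1=NOT G2=NOT 0=1 G2=0(const) -> 110
Step 2: G0=NOT G1=NOT 1=0 G1=NOT G2=NOT 0=1 G2=0(const) -> 010
Step 3: G0=NOT G1=NOT 1=0 G1=NOT G2=NOT 0=1 G2=0(const) -> 010
Step 4: G0=NOT G1=NOT 1=0 G1=NOT G2=NOT 0=1 G2=0(const) -> 010
Step 5: G0=NOT G1=NOT 1=0 G1=NOT G2=NOT 0=1 G2=0(const) -> 010

010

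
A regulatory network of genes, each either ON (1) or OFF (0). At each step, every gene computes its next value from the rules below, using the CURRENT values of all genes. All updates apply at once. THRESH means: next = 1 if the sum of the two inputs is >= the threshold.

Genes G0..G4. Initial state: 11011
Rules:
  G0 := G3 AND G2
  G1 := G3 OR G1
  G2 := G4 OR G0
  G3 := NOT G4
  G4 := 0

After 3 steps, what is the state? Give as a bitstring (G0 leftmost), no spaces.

Step 1: G0=G3&G2=1&0=0 G1=G3|G1=1|1=1 G2=G4|G0=1|1=1 G3=NOT G4=NOT 1=0 G4=0(const) -> 01100
Step 2: G0=G3&G2=0&1=0 G1=G3|G1=0|1=1 G2=G4|G0=0|0=0 G3=NOT G4=NOT 0=1 G4=0(const) -> 01010
Step 3: G0=G3&G2=1&0=0 G1=G3|G1=1|1=1 G2=G4|G0=0|0=0 G3=NOT G4=NOT 0=1 G4=0(const) -> 01010

01010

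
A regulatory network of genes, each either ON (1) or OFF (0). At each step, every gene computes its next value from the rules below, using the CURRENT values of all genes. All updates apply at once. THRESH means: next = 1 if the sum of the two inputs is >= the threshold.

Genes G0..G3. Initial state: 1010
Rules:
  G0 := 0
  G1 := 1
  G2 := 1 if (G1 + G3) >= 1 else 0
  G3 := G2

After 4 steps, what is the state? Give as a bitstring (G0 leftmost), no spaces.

Step 1: G0=0(const) G1=1(const) G2=(0+0>=1)=0 G3=G2=1 -> 0101
Step 2: G0=0(const) G1=1(const) G2=(1+1>=1)=1 G3=G2=0 -> 0110
Step 3: G0=0(const) G1=1(const) G2=(1+0>=1)=1 G3=G2=1 -> 0111
Step 4: G0=0(const) G1=1(const) G2=(1+1>=1)=1 G3=G2=1 -> 0111

0111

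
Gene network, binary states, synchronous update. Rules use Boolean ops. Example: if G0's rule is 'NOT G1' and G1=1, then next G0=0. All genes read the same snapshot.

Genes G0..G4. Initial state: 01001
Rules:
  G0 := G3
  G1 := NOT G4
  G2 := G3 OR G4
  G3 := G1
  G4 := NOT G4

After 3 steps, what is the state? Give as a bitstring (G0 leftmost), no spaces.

Step 1: G0=G3=0 G1=NOT G4=NOT 1=0 G2=G3|G4=0|1=1 G3=G1=1 G4=NOT G4=NOT 1=0 -> 00110
Step 2: G0=G3=1 G1=NOT G4=NOT 0=1 G2=G3|G4=1|0=1 G3=G1=0 G4=NOT G4=NOT 0=1 -> 11101
Step 3: G0=G3=0 G1=NOT G4=NOT 1=0 G2=G3|G4=0|1=1 G3=G1=1 G4=NOT G4=NOT 1=0 -> 00110

00110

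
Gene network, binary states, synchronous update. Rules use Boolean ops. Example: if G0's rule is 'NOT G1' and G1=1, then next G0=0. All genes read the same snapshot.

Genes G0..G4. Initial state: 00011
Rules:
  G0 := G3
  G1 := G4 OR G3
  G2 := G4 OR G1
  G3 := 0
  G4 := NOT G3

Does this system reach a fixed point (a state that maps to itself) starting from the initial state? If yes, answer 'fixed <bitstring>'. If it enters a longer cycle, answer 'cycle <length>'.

Answer: fixed 01101

Derivation:
Step 0: 00011
Step 1: G0=G3=1 G1=G4|G3=1|1=1 G2=G4|G1=1|0=1 G3=0(const) G4=NOT G3=NOT 1=0 -> 11100
Step 2: G0=G3=0 G1=G4|G3=0|0=0 G2=G4|G1=0|1=1 G3=0(const) G4=NOT G3=NOT 0=1 -> 00101
Step 3: G0=G3=0 G1=G4|G3=1|0=1 G2=G4|G1=1|0=1 G3=0(const) G4=NOT G3=NOT 0=1 -> 01101
Step 4: G0=G3=0 G1=G4|G3=1|0=1 G2=G4|G1=1|1=1 G3=0(const) G4=NOT G3=NOT 0=1 -> 01101
Fixed point reached at step 3: 01101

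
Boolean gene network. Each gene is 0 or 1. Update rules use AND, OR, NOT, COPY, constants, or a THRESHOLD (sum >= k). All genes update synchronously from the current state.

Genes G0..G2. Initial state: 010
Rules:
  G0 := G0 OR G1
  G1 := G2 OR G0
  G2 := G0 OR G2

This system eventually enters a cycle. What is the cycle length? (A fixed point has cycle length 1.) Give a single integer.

Step 0: 010
Step 1: G0=G0|G1=0|1=1 G1=G2|G0=0|0=0 G2=G0|G2=0|0=0 -> 100
Step 2: G0=G0|G1=1|0=1 G1=G2|G0=0|1=1 G2=G0|G2=1|0=1 -> 111
Step 3: G0=G0|G1=1|1=1 G1=G2|G0=1|1=1 G2=G0|G2=1|1=1 -> 111
State from step 3 equals state from step 2 -> cycle length 1

Answer: 1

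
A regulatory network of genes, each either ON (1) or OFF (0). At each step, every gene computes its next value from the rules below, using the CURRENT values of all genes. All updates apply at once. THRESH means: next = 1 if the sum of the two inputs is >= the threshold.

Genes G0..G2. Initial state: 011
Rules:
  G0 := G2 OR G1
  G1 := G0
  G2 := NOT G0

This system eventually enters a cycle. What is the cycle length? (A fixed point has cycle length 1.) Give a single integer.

Step 0: 011
Step 1: G0=G2|G1=1|1=1 G1=G0=0 G2=NOT G0=NOT 0=1 -> 101
Step 2: G0=G2|G1=1|0=1 G1=G0=1 G2=NOT G0=NOT 1=0 -> 110
Step 3: G0=G2|G1=0|1=1 G1=G0=1 G2=NOT G0=NOT 1=0 -> 110
State from step 3 equals state from step 2 -> cycle length 1

Answer: 1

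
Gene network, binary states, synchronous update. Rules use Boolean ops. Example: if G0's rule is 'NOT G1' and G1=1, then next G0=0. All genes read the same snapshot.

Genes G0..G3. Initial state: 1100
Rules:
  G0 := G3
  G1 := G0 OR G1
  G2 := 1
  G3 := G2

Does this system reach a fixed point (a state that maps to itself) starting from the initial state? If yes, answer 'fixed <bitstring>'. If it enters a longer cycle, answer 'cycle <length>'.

Step 0: 1100
Step 1: G0=G3=0 G1=G0|G1=1|1=1 G2=1(const) G3=G2=0 -> 0110
Step 2: G0=G3=0 G1=G0|G1=0|1=1 G2=1(const) G3=G2=1 -> 0111
Step 3: G0=G3=1 G1=G0|G1=0|1=1 G2=1(const) G3=G2=1 -> 1111
Step 4: G0=G3=1 G1=G0|G1=1|1=1 G2=1(const) G3=G2=1 -> 1111
Fixed point reached at step 3: 1111

Answer: fixed 1111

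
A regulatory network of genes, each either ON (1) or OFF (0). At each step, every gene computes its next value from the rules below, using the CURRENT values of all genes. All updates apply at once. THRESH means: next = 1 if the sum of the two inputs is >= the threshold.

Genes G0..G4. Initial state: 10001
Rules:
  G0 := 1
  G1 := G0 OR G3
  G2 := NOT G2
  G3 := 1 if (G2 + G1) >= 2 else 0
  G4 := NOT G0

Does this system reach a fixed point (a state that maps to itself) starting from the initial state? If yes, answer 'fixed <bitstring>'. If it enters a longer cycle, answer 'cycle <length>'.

Answer: cycle 2

Derivation:
Step 0: 10001
Step 1: G0=1(const) G1=G0|G3=1|0=1 G2=NOT G2=NOT 0=1 G3=(0+0>=2)=0 G4=NOT G0=NOT 1=0 -> 11100
Step 2: G0=1(const) G1=G0|G3=1|0=1 G2=NOT G2=NOT 1=0 G3=(1+1>=2)=1 G4=NOT G0=NOT 1=0 -> 11010
Step 3: G0=1(const) G1=G0|G3=1|1=1 G2=NOT G2=NOT 0=1 G3=(0+1>=2)=0 G4=NOT G0=NOT 1=0 -> 11100
Cycle of length 2 starting at step 1 -> no fixed point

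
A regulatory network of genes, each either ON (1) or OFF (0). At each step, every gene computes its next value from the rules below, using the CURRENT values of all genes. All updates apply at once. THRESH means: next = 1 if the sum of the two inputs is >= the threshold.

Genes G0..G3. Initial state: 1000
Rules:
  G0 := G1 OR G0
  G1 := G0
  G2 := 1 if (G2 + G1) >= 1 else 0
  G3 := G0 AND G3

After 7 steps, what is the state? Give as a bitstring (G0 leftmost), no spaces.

Step 1: G0=G1|G0=0|1=1 G1=G0=1 G2=(0+0>=1)=0 G3=G0&G3=1&0=0 -> 1100
Step 2: G0=G1|G0=1|1=1 G1=G0=1 G2=(0+1>=1)=1 G3=G0&G3=1&0=0 -> 1110
Step 3: G0=G1|G0=1|1=1 G1=G0=1 G2=(1+1>=1)=1 G3=G0&G3=1&0=0 -> 1110
Step 4: G0=G1|G0=1|1=1 G1=G0=1 G2=(1+1>=1)=1 G3=G0&G3=1&0=0 -> 1110
Step 5: G0=G1|G0=1|1=1 G1=G0=1 G2=(1+1>=1)=1 G3=G0&G3=1&0=0 -> 1110
Step 6: G0=G1|G0=1|1=1 G1=G0=1 G2=(1+1>=1)=1 G3=G0&G3=1&0=0 -> 1110
Step 7: G0=G1|G0=1|1=1 G1=G0=1 G2=(1+1>=1)=1 G3=G0&G3=1&0=0 -> 1110

1110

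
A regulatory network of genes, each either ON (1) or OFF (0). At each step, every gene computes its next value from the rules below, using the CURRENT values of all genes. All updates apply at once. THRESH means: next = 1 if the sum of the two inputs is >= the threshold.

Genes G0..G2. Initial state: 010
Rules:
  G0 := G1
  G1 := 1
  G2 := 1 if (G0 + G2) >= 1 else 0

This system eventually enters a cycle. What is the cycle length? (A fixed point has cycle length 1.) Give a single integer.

Answer: 1

Derivation:
Step 0: 010
Step 1: G0=G1=1 G1=1(const) G2=(0+0>=1)=0 -> 110
Step 2: G0=G1=1 G1=1(const) G2=(1+0>=1)=1 -> 111
Step 3: G0=G1=1 G1=1(const) G2=(1+1>=1)=1 -> 111
State from step 3 equals state from step 2 -> cycle length 1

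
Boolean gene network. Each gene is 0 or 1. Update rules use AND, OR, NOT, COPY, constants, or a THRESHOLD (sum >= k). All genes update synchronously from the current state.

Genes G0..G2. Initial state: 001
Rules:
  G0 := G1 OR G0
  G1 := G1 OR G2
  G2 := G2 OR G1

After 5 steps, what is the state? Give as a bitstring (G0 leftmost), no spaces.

Step 1: G0=G1|G0=0|0=0 G1=G1|G2=0|1=1 G2=G2|G1=1|0=1 -> 011
Step 2: G0=G1|G0=1|0=1 G1=G1|G2=1|1=1 G2=G2|G1=1|1=1 -> 111
Step 3: G0=G1|G0=1|1=1 G1=G1|G2=1|1=1 G2=G2|G1=1|1=1 -> 111
Step 4: G0=G1|G0=1|1=1 G1=G1|G2=1|1=1 G2=G2|G1=1|1=1 -> 111
Step 5: G0=G1|G0=1|1=1 G1=G1|G2=1|1=1 G2=G2|G1=1|1=1 -> 111

111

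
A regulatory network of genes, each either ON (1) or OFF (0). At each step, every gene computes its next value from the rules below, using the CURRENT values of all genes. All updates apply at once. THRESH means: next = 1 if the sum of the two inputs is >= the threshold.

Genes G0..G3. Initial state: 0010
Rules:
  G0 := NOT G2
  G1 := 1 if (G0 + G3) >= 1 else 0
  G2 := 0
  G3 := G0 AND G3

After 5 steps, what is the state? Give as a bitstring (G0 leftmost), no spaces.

Step 1: G0=NOT G2=NOT 1=0 G1=(0+0>=1)=0 G2=0(const) G3=G0&G3=0&0=0 -> 0000
Step 2: G0=NOT G2=NOT 0=1 G1=(0+0>=1)=0 G2=0(const) G3=G0&G3=0&0=0 -> 1000
Step 3: G0=NOT G2=NOT 0=1 G1=(1+0>=1)=1 G2=0(const) G3=G0&G3=1&0=0 -> 1100
Step 4: G0=NOT G2=NOT 0=1 G1=(1+0>=1)=1 G2=0(const) G3=G0&G3=1&0=0 -> 1100
Step 5: G0=NOT G2=NOT 0=1 G1=(1+0>=1)=1 G2=0(const) G3=G0&G3=1&0=0 -> 1100

1100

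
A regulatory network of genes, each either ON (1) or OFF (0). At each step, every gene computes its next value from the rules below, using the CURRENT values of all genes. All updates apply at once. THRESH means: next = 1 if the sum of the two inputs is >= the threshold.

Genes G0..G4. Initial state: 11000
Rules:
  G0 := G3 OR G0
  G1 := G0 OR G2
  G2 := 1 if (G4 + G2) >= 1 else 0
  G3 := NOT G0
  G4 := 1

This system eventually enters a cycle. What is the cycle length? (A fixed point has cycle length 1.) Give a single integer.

Answer: 1

Derivation:
Step 0: 11000
Step 1: G0=G3|G0=0|1=1 G1=G0|G2=1|0=1 G2=(0+0>=1)=0 G3=NOT G0=NOT 1=0 G4=1(const) -> 11001
Step 2: G0=G3|G0=0|1=1 G1=G0|G2=1|0=1 G2=(1+0>=1)=1 G3=NOT G0=NOT 1=0 G4=1(const) -> 11101
Step 3: G0=G3|G0=0|1=1 G1=G0|G2=1|1=1 G2=(1+1>=1)=1 G3=NOT G0=NOT 1=0 G4=1(const) -> 11101
State from step 3 equals state from step 2 -> cycle length 1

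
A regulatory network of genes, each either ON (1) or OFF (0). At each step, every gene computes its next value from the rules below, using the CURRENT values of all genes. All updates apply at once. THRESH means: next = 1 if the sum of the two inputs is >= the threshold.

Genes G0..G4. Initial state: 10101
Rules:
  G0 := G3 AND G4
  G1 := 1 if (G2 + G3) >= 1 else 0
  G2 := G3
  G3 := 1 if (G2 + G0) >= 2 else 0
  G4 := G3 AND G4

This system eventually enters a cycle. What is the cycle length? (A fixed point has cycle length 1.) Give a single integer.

Answer: 1

Derivation:
Step 0: 10101
Step 1: G0=G3&G4=0&1=0 G1=(1+0>=1)=1 G2=G3=0 G3=(1+1>=2)=1 G4=G3&G4=0&1=0 -> 01010
Step 2: G0=G3&G4=1&0=0 G1=(0+1>=1)=1 G2=G3=1 G3=(0+0>=2)=0 G4=G3&G4=1&0=0 -> 01100
Step 3: G0=G3&G4=0&0=0 G1=(1+0>=1)=1 G2=G3=0 G3=(1+0>=2)=0 G4=G3&G4=0&0=0 -> 01000
Step 4: G0=G3&G4=0&0=0 G1=(0+0>=1)=0 G2=G3=0 G3=(0+0>=2)=0 G4=G3&G4=0&0=0 -> 00000
Step 5: G0=G3&G4=0&0=0 G1=(0+0>=1)=0 G2=G3=0 G3=(0+0>=2)=0 G4=G3&G4=0&0=0 -> 00000
State from step 5 equals state from step 4 -> cycle length 1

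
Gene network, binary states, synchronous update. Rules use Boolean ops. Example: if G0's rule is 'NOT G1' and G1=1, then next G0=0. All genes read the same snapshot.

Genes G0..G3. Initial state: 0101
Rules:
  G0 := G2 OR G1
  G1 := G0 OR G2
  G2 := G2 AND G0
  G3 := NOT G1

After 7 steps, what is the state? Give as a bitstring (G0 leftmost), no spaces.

Step 1: G0=G2|G1=0|1=1 G1=G0|G2=0|0=0 G2=G2&G0=0&0=0 G3=NOT G1=NOT 1=0 -> 1000
Step 2: G0=G2|G1=0|0=0 G1=G0|G2=1|0=1 G2=G2&G0=0&1=0 G3=NOT G1=NOT 0=1 -> 0101
Step 3: G0=G2|G1=0|1=1 G1=G0|G2=0|0=0 G2=G2&G0=0&0=0 G3=NOT G1=NOT 1=0 -> 1000
Step 4: G0=G2|G1=0|0=0 G1=G0|G2=1|0=1 G2=G2&G0=0&1=0 G3=NOT G1=NOT 0=1 -> 0101
Step 5: G0=G2|G1=0|1=1 G1=G0|G2=0|0=0 G2=G2&G0=0&0=0 G3=NOT G1=NOT 1=0 -> 1000
Step 6: G0=G2|G1=0|0=0 G1=G0|G2=1|0=1 G2=G2&G0=0&1=0 G3=NOT G1=NOT 0=1 -> 0101
Step 7: G0=G2|G1=0|1=1 G1=G0|G2=0|0=0 G2=G2&G0=0&0=0 G3=NOT G1=NOT 1=0 -> 1000

1000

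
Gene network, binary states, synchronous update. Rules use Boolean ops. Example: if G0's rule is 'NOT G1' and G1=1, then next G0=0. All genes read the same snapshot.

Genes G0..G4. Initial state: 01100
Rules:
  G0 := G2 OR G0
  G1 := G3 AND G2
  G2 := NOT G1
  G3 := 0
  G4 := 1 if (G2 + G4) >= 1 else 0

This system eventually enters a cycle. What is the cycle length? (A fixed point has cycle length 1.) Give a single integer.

Step 0: 01100
Step 1: G0=G2|G0=1|0=1 G1=G3&G2=0&1=0 G2=NOT G1=NOT 1=0 G3=0(const) G4=(1+0>=1)=1 -> 10001
Step 2: G0=G2|G0=0|1=1 G1=G3&G2=0&0=0 G2=NOT G1=NOT 0=1 G3=0(const) G4=(0+1>=1)=1 -> 10101
Step 3: G0=G2|G0=1|1=1 G1=G3&G2=0&1=0 G2=NOT G1=NOT 0=1 G3=0(const) G4=(1+1>=1)=1 -> 10101
State from step 3 equals state from step 2 -> cycle length 1

Answer: 1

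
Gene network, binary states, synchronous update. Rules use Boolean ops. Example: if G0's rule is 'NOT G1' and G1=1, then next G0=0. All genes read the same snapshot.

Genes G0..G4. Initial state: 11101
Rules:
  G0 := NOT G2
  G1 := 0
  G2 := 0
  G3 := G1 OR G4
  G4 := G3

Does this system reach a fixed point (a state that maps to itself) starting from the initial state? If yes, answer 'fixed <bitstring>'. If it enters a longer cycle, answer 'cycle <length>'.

Answer: cycle 2

Derivation:
Step 0: 11101
Step 1: G0=NOT G2=NOT 1=0 G1=0(const) G2=0(const) G3=G1|G4=1|1=1 G4=G3=0 -> 00010
Step 2: G0=NOT G2=NOT 0=1 G1=0(const) G2=0(const) G3=G1|G4=0|0=0 G4=G3=1 -> 10001
Step 3: G0=NOT G2=NOT 0=1 G1=0(const) G2=0(const) G3=G1|G4=0|1=1 G4=G3=0 -> 10010
Step 4: G0=NOT G2=NOT 0=1 G1=0(const) G2=0(const) G3=G1|G4=0|0=0 G4=G3=1 -> 10001
Cycle of length 2 starting at step 2 -> no fixed point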